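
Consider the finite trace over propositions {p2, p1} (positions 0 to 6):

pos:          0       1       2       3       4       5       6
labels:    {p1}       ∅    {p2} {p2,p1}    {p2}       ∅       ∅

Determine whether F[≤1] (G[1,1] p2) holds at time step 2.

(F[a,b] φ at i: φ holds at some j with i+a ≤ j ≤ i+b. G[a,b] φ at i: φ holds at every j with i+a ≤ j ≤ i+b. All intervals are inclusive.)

Yes

Check G[1,1] p2 at each j in [2,3]:
  j=2: holds on [3,3]
  j=3: holds on [4,4]
Found at j=2 → formula holds.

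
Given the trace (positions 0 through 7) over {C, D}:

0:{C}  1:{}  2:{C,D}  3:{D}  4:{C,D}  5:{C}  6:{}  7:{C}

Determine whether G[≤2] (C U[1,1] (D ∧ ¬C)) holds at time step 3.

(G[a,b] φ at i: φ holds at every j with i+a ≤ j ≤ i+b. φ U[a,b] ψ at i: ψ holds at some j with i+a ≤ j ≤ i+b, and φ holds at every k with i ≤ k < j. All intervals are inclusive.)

Does not hold

Check (C U[1,1] (D ∧ ¬C)) at every j in [3,5]:
  j=3: fails
  j=4: fails
  j=5: fails
Fails at j=3 → formula fails.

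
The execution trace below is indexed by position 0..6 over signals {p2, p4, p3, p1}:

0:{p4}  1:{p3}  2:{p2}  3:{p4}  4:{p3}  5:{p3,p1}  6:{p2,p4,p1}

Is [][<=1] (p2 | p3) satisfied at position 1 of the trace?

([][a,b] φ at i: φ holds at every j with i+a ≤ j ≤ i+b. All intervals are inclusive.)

Check (p2 | p3) at every j in [1,2]:
  j=1: true
  j=2: true
All positions satisfy it → formula holds.

True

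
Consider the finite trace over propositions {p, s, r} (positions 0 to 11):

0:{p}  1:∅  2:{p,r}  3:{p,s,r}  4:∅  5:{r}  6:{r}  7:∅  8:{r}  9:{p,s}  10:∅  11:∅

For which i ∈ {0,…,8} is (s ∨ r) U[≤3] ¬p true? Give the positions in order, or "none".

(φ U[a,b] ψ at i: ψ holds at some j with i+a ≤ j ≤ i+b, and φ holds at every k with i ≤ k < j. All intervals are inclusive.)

1, 2, 3, 4, 5, 6, 7, 8

Evaluate at each i in [0,8]:
  i=0: ✗ (lhs fails at k=0 before rhs at j=1)
  i=1: ✓ (rhs at j=1)
  i=2: ✓ (rhs at j=4; lhs holds on [2,3])
  i=3: ✓ (rhs at j=4; lhs holds on [3,3])
  i=4: ✓ (rhs at j=4)
  i=5: ✓ (rhs at j=5)
  i=6: ✓ (rhs at j=6)
  i=7: ✓ (rhs at j=7)
  i=8: ✓ (rhs at j=8)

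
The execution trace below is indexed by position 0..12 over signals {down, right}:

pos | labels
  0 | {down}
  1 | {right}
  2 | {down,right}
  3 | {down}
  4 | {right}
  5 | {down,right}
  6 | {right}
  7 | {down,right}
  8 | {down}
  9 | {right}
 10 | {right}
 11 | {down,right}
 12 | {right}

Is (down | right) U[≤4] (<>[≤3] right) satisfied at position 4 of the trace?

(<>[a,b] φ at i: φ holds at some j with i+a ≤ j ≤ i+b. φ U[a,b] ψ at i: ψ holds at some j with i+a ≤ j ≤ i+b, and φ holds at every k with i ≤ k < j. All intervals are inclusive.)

Holds

Need some j in [4,8] with <>[≤3] right, and (down | right) at every k in [4,j-1].
  j=4: <>[≤3] right holds; no prefix to check → satisfied.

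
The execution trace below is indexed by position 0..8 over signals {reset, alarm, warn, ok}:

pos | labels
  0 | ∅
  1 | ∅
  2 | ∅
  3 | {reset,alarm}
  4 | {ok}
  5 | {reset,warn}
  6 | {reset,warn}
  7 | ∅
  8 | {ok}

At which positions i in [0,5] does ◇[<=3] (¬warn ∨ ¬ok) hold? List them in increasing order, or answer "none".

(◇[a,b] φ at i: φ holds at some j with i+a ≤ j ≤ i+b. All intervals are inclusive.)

Evaluate at each i in [0,5]:
  i=0: ✓ (witness j=0)
  i=1: ✓ (witness j=1)
  i=2: ✓ (witness j=2)
  i=3: ✓ (witness j=3)
  i=4: ✓ (witness j=4)
  i=5: ✓ (witness j=5)

0, 1, 2, 3, 4, 5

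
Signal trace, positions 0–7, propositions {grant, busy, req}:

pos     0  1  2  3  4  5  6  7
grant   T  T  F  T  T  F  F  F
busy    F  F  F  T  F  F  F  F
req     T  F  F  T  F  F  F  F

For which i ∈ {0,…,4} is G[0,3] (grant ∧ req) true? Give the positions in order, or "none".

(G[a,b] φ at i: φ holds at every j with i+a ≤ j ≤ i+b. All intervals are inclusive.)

Evaluate at each i in [0,4]:
  i=0: ✗ (fails at j=1)
  i=1: ✗ (fails at j=1)
  i=2: ✗ (fails at j=2)
  i=3: ✗ (fails at j=4)
  i=4: ✗ (fails at j=4)

none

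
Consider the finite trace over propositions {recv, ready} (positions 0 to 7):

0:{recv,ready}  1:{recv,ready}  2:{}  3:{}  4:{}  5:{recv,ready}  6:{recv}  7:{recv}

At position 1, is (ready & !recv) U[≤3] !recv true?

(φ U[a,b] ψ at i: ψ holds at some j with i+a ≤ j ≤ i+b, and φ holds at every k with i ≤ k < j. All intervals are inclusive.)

No

Need some j in [1,4] with !recv, and (ready & !recv) at every k in [1,j-1].
  j=1: !recv false.
  j=2: !recv holds, but (ready & !recv) fails at k=1 → not this j.
  j=3: !recv holds, but (ready & !recv) fails at k=1 → not this j.
  j=4: !recv holds, but (ready & !recv) fails at k=1 → not this j.
No j in the window works → until fails.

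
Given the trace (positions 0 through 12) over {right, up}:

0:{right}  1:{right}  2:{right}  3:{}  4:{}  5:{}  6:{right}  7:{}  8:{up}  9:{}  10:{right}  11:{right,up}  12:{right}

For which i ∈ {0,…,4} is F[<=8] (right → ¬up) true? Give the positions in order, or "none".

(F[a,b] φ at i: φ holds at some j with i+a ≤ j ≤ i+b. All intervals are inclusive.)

Evaluate at each i in [0,4]:
  i=0: ✓ (witness j=0)
  i=1: ✓ (witness j=1)
  i=2: ✓ (witness j=2)
  i=3: ✓ (witness j=3)
  i=4: ✓ (witness j=4)

0, 1, 2, 3, 4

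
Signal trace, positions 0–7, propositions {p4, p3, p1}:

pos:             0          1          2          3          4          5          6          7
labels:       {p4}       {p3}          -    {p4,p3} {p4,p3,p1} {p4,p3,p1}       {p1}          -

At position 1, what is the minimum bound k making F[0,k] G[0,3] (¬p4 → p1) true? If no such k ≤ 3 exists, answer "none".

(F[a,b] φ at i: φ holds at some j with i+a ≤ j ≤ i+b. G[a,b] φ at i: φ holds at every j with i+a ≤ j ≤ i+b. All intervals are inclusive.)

2

Scan j = 1,2,… for G[0,3] (¬p4 → p1):
  j=1: fails
  j=2: fails
  j=3: holds
First hit at j=3, so smallest k = 3-1 = 2.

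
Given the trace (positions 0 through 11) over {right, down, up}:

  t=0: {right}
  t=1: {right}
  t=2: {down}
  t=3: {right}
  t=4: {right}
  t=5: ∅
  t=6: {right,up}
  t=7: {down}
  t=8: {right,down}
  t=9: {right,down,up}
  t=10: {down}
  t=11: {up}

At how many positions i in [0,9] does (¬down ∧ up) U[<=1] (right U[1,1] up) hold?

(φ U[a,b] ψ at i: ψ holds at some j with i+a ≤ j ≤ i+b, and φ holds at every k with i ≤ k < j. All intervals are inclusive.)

1

Evaluate at each i in [0,9]:
  i=0: ✗ (no rhs in [0,1])
  i=1: ✗ (no rhs in [1,2])
  i=2: ✗ (no rhs in [2,3])
  i=3: ✗ (no rhs in [3,4])
  i=4: ✗ (no rhs in [4,5])
  i=5: ✗ (no rhs in [5,6])
  i=6: ✗ (no rhs in [6,7])
  i=7: ✗ (lhs fails at k=7 before rhs at j=8)
  i=8: ✓ (rhs at j=8)
  i=9: ✗ (no rhs in [9,10])
Positions where it holds: {8} → 1.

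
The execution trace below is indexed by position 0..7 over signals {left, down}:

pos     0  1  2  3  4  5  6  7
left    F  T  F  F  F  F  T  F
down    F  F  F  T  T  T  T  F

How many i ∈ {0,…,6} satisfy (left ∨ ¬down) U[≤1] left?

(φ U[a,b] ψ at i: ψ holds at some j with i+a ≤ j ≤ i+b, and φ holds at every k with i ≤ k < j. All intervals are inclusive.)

3

Evaluate at each i in [0,6]:
  i=0: ✓ (rhs at j=1; lhs holds on [0,0])
  i=1: ✓ (rhs at j=1)
  i=2: ✗ (no rhs in [2,3])
  i=3: ✗ (no rhs in [3,4])
  i=4: ✗ (no rhs in [4,5])
  i=5: ✗ (lhs fails at k=5 before rhs at j=6)
  i=6: ✓ (rhs at j=6)
Positions where it holds: {0, 1, 6} → 3.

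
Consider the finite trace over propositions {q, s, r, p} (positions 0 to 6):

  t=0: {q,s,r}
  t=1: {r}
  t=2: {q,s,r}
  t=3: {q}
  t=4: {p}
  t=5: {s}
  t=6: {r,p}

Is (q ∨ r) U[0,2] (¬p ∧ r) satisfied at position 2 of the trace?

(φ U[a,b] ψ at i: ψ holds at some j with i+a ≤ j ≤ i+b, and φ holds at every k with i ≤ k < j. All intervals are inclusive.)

Yes

Need some j in [2,4] with (¬p ∧ r), and (q ∨ r) at every k in [2,j-1].
  j=2: (¬p ∧ r) holds; no prefix to check → satisfied.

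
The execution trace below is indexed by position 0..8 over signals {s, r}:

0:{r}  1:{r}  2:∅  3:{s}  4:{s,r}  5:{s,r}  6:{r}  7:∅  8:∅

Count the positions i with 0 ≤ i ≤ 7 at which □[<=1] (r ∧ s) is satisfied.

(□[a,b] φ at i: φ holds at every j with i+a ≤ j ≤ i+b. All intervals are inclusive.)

1

Evaluate at each i in [0,7]:
  i=0: ✗ (fails at j=0)
  i=1: ✗ (fails at j=1)
  i=2: ✗ (fails at j=2)
  i=3: ✗ (fails at j=3)
  i=4: ✓ (all of [4,5])
  i=5: ✗ (fails at j=6)
  i=6: ✗ (fails at j=6)
  i=7: ✗ (fails at j=7)
Positions where it holds: {4} → 1.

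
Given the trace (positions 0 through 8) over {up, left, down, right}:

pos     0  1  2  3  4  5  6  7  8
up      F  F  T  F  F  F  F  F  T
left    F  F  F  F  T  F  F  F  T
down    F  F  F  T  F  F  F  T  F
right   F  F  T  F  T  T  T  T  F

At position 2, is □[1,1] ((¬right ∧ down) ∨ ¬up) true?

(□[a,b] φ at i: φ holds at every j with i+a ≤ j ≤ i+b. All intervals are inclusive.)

Check ((¬right ∧ down) ∨ ¬up) at every j in [3,3]:
  j=3: true
All positions satisfy it → formula holds.

Yes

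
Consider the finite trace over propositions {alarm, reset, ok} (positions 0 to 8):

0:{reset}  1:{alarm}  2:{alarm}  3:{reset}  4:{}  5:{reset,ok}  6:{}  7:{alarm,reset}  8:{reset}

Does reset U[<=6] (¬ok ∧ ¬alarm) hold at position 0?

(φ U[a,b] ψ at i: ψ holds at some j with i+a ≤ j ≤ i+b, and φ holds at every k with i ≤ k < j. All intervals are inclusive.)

Yes

Need some j in [0,6] with (¬ok ∧ ¬alarm), and reset at every k in [0,j-1].
  j=0: (¬ok ∧ ¬alarm) holds; no prefix to check → satisfied.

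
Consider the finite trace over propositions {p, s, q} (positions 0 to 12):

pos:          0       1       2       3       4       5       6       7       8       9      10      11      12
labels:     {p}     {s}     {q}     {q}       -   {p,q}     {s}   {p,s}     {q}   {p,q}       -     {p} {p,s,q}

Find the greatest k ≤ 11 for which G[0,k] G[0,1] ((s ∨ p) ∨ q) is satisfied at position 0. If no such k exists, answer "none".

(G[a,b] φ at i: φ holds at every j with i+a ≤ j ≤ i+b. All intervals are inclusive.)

G[0,1] ((s ∨ p) ∨ q) must hold from j=0 onward; find where it first fails.
  j=0: holds
  j=1: holds
  j=2: holds
  j=3: fails
Holds on [0,2], so largest k = 2.

2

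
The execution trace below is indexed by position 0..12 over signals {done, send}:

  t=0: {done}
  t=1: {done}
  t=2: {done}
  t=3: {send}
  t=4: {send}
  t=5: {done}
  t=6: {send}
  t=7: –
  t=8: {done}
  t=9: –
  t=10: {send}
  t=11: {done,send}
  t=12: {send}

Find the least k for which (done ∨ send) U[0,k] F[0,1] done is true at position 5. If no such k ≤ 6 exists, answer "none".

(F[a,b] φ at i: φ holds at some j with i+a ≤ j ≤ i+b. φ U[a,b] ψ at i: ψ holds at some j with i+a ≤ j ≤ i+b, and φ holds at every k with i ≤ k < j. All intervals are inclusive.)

0

Need earliest j ≥ 5 with F[0,1] done, and (done ∨ send) at every k in [5,j-1].
  j=5: rhs holds (empty prefix). k = 0.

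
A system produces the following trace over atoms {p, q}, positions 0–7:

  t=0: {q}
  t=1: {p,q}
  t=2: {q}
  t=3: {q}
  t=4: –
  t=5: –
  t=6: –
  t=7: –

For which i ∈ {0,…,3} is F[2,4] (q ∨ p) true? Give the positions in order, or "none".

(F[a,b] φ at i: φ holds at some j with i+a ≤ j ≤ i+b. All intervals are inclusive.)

Evaluate at each i in [0,3]:
  i=0: ✓ (witness j=2)
  i=1: ✓ (witness j=3)
  i=2: ✗ (none in [4,6])
  i=3: ✗ (none in [5,7])

0, 1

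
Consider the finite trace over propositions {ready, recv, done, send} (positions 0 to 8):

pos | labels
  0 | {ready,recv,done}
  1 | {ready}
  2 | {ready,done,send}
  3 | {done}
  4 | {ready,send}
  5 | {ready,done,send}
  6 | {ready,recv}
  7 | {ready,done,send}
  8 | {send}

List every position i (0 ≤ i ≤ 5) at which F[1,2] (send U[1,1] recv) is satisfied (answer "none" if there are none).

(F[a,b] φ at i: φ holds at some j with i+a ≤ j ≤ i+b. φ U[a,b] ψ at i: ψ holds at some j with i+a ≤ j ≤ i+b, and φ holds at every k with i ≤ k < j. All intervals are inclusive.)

3, 4

Evaluate at each i in [0,5]:
  i=0: ✗ (none in [1,2])
  i=1: ✗ (none in [2,3])
  i=2: ✗ (none in [3,4])
  i=3: ✓ (witness j=5)
  i=4: ✓ (witness j=5)
  i=5: ✗ (none in [6,7])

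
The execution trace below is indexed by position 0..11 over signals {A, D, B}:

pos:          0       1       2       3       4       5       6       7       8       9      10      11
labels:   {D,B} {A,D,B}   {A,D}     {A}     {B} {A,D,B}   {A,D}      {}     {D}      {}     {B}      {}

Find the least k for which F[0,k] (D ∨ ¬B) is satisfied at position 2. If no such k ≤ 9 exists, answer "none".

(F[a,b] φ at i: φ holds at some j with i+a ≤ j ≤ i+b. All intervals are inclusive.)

0

Scan j = 2,3,… for (D ∨ ¬B):
  j=2: holds
First hit at j=2, so smallest k = 2-2 = 0.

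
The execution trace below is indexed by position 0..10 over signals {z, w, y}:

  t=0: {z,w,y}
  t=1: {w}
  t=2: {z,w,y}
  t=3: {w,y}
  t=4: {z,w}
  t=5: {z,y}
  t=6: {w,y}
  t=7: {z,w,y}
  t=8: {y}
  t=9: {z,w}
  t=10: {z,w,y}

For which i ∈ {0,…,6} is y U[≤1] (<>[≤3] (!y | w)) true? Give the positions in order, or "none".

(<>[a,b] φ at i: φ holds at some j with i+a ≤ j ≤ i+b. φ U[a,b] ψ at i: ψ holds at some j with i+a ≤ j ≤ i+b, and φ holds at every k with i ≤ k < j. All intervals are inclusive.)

Evaluate at each i in [0,6]:
  i=0: ✓ (rhs at j=0)
  i=1: ✓ (rhs at j=1)
  i=2: ✓ (rhs at j=2)
  i=3: ✓ (rhs at j=3)
  i=4: ✓ (rhs at j=4)
  i=5: ✓ (rhs at j=5)
  i=6: ✓ (rhs at j=6)

0, 1, 2, 3, 4, 5, 6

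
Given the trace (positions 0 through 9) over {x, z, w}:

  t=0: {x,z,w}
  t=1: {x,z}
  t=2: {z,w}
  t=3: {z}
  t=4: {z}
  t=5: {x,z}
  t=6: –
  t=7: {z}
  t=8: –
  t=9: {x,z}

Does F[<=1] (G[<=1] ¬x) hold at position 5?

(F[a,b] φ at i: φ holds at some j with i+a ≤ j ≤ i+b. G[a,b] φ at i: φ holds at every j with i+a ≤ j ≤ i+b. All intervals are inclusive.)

Holds

Check G[<=1] ¬x at each j in [5,6]:
  j=5: fails at 5
  j=6: holds on [6,7]
Found at j=6 → formula holds.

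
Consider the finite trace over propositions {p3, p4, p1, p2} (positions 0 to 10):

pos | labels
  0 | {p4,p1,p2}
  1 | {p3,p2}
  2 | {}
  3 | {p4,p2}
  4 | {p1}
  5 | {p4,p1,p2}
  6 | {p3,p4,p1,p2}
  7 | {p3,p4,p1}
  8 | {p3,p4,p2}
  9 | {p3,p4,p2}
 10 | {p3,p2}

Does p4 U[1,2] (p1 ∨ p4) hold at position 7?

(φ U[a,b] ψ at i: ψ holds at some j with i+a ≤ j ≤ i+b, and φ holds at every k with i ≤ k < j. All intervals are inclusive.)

Need some j in [8,9] with (p1 ∨ p4), and p4 at every k in [7,j-1].
  j=8: (p1 ∨ p4) holds; p4 holds at every k in [7,7] → satisfied.

Yes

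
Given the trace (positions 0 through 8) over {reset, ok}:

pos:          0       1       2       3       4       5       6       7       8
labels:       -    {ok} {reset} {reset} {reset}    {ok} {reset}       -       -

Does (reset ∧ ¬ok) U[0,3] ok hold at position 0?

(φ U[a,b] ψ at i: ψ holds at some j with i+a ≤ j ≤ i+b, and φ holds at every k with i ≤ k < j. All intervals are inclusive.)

Need some j in [0,3] with ok, and (reset ∧ ¬ok) at every k in [0,j-1].
  j=0: ok false.
  j=1: ok holds, but (reset ∧ ¬ok) fails at k=0 → not this j.
  j=2: ok false.
  j=3: ok false.
No j in the window works → until fails.

Does not hold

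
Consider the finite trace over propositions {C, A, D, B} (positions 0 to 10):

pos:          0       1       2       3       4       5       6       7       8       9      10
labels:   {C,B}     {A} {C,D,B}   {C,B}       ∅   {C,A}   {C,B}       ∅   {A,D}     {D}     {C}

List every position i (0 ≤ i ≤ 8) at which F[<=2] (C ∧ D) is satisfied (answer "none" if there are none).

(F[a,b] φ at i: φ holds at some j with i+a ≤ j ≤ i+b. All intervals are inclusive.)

Evaluate at each i in [0,8]:
  i=0: ✓ (witness j=2)
  i=1: ✓ (witness j=2)
  i=2: ✓ (witness j=2)
  i=3: ✗ (none in [3,5])
  i=4: ✗ (none in [4,6])
  i=5: ✗ (none in [5,7])
  i=6: ✗ (none in [6,8])
  i=7: ✗ (none in [7,9])
  i=8: ✗ (none in [8,10])

0, 1, 2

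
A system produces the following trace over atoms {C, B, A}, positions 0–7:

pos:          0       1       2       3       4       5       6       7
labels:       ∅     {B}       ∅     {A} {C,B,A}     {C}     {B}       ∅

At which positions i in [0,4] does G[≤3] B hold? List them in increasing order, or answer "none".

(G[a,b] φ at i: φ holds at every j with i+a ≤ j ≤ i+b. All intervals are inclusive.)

none

Evaluate at each i in [0,4]:
  i=0: ✗ (fails at j=0)
  i=1: ✗ (fails at j=2)
  i=2: ✗ (fails at j=2)
  i=3: ✗ (fails at j=3)
  i=4: ✗ (fails at j=5)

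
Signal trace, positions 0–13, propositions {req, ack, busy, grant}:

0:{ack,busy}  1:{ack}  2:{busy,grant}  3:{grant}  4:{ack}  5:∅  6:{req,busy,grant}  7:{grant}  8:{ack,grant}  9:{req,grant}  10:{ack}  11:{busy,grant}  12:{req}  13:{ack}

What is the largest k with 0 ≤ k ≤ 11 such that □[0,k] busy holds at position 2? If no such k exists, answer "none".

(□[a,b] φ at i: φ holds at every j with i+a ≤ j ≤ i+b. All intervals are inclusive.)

busy must hold from j=2 onward; find where it first fails.
  j=2: holds
  j=3: fails
Holds on [2,2], so largest k = 0.

0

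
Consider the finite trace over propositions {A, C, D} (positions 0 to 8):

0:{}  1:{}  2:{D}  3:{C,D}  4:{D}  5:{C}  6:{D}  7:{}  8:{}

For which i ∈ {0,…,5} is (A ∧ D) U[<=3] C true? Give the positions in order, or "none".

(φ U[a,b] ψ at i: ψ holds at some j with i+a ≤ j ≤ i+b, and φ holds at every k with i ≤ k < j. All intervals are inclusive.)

3, 5

Evaluate at each i in [0,5]:
  i=0: ✗ (lhs fails at k=0 before rhs at j=3)
  i=1: ✗ (lhs fails at k=1 before rhs at j=3)
  i=2: ✗ (lhs fails at k=2 before rhs at j=3)
  i=3: ✓ (rhs at j=3)
  i=4: ✗ (lhs fails at k=4 before rhs at j=5)
  i=5: ✓ (rhs at j=5)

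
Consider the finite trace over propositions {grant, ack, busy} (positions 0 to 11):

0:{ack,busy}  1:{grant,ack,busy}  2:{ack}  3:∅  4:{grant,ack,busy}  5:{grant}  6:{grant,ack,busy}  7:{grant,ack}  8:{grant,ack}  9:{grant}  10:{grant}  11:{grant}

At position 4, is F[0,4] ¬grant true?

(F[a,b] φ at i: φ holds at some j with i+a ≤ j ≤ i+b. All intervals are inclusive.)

No

Check ¬grant at each j in [4,8]:
  j=4: false
  j=5: false
  j=6: false
  j=7: false
  j=8: false
No position in the window satisfies it → formula fails.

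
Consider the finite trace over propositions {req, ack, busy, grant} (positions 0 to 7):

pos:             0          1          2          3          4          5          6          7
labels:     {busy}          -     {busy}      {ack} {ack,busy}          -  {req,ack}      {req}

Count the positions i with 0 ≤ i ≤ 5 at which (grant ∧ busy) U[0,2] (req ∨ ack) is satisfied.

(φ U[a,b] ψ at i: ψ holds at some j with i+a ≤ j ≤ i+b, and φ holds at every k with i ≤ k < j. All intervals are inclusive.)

2

Evaluate at each i in [0,5]:
  i=0: ✗ (no rhs in [0,2])
  i=1: ✗ (lhs fails at k=1 before rhs at j=3)
  i=2: ✗ (lhs fails at k=2 before rhs at j=3)
  i=3: ✓ (rhs at j=3)
  i=4: ✓ (rhs at j=4)
  i=5: ✗ (lhs fails at k=5 before rhs at j=6)
Positions where it holds: {3, 4} → 2.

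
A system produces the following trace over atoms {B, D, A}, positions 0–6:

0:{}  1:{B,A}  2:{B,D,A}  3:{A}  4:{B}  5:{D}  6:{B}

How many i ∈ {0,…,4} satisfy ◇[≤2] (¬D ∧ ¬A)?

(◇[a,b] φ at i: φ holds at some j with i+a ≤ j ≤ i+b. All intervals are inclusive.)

4

Evaluate at each i in [0,4]:
  i=0: ✓ (witness j=0)
  i=1: ✗ (none in [1,3])
  i=2: ✓ (witness j=4)
  i=3: ✓ (witness j=4)
  i=4: ✓ (witness j=4)
Positions where it holds: {0, 2, 3, 4} → 4.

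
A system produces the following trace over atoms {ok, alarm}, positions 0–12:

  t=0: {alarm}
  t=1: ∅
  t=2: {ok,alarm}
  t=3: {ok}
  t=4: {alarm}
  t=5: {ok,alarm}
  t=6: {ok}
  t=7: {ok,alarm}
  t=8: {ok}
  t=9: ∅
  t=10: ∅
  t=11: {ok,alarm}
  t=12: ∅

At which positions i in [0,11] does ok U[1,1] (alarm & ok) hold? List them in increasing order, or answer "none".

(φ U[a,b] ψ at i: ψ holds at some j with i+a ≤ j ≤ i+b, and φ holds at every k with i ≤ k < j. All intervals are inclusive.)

6

Evaluate at each i in [0,11]:
  i=0: ✗ (no rhs in [1,1])
  i=1: ✗ (lhs fails at k=1 before rhs at j=2)
  i=2: ✗ (no rhs in [3,3])
  i=3: ✗ (no rhs in [4,4])
  i=4: ✗ (lhs fails at k=4 before rhs at j=5)
  i=5: ✗ (no rhs in [6,6])
  i=6: ✓ (rhs at j=7; lhs holds on [6,6])
  i=7: ✗ (no rhs in [8,8])
  i=8: ✗ (no rhs in [9,9])
  i=9: ✗ (no rhs in [10,10])
  i=10: ✗ (lhs fails at k=10 before rhs at j=11)
  i=11: ✗ (no rhs in [12,12])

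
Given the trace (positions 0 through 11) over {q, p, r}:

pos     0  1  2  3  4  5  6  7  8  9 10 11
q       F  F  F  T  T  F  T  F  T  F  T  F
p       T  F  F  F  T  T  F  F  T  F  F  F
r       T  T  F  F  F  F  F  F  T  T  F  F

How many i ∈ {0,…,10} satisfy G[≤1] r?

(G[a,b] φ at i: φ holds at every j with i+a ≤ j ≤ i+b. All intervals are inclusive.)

Evaluate at each i in [0,10]:
  i=0: ✓ (all of [0,1])
  i=1: ✗ (fails at j=2)
  i=2: ✗ (fails at j=2)
  i=3: ✗ (fails at j=3)
  i=4: ✗ (fails at j=4)
  i=5: ✗ (fails at j=5)
  i=6: ✗ (fails at j=6)
  i=7: ✗ (fails at j=7)
  i=8: ✓ (all of [8,9])
  i=9: ✗ (fails at j=10)
  i=10: ✗ (fails at j=10)
Positions where it holds: {0, 8} → 2.

2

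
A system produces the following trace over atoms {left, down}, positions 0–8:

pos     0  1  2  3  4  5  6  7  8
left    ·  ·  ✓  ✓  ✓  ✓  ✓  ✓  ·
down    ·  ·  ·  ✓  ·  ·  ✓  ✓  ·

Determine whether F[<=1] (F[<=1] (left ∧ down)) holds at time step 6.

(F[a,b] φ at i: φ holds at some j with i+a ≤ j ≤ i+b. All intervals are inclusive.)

Holds

Check F[<=1] (left ∧ down) at each j in [6,7]:
  j=6: holds (witness at 6)
  j=7: holds (witness at 7)
Found at j=6 → formula holds.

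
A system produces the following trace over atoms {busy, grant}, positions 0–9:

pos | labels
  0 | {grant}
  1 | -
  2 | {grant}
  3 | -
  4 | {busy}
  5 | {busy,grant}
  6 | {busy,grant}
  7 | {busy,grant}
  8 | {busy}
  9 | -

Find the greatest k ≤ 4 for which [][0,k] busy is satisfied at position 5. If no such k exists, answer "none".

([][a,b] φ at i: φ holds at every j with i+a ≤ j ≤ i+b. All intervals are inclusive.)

3

busy must hold from j=5 onward; find where it first fails.
  j=5: holds
  j=6: holds
  j=7: holds
  j=8: holds
  j=9: fails
Holds on [5,8], so largest k = 3.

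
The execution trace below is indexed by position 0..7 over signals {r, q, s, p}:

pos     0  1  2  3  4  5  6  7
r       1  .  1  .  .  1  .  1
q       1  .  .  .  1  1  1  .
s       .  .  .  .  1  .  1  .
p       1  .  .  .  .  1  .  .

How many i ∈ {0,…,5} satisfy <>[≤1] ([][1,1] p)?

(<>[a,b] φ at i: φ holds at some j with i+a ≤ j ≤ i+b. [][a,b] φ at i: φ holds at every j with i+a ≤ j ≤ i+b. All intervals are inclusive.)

2

Evaluate at each i in [0,5]:
  i=0: ✗ (none in [0,1])
  i=1: ✗ (none in [1,2])
  i=2: ✗ (none in [2,3])
  i=3: ✓ (witness j=4)
  i=4: ✓ (witness j=4)
  i=5: ✗ (none in [5,6])
Positions where it holds: {3, 4} → 2.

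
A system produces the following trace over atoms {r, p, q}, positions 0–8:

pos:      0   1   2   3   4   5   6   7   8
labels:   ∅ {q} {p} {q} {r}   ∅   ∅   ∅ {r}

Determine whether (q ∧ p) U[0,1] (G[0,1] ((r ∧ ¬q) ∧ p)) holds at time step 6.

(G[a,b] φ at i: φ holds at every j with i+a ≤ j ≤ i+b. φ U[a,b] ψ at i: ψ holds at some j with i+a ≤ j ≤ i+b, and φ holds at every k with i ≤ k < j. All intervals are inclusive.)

Does not hold

Need some j in [6,7] with G[0,1] ((r ∧ ¬q) ∧ p), and (q ∧ p) at every k in [6,j-1].
  j=6: G[0,1] ((r ∧ ¬q) ∧ p) — fails at 6.
  j=7: G[0,1] ((r ∧ ¬q) ∧ p) — fails at 7.
No j in the window works → until fails.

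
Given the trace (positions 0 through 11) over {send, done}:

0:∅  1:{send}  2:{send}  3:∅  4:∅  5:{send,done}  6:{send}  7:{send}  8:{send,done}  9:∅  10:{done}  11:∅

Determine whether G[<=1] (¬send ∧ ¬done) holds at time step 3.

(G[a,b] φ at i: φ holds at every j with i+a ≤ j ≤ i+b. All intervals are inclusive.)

Yes

Check (¬send ∧ ¬done) at every j in [3,4]:
  j=3: true
  j=4: true
All positions satisfy it → formula holds.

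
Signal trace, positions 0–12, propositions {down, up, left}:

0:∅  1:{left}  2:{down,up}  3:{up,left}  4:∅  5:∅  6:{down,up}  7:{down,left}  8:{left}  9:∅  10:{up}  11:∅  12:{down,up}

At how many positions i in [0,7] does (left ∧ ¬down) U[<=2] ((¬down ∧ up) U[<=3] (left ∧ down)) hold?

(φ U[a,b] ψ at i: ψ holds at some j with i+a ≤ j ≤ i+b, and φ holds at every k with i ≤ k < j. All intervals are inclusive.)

1

Evaluate at each i in [0,7]:
  i=0: ✗ (no rhs in [0,2])
  i=1: ✗ (no rhs in [1,3])
  i=2: ✗ (no rhs in [2,4])
  i=3: ✗ (no rhs in [3,5])
  i=4: ✗ (no rhs in [4,6])
  i=5: ✗ (lhs fails at k=5 before rhs at j=7)
  i=6: ✗ (lhs fails at k=6 before rhs at j=7)
  i=7: ✓ (rhs at j=7)
Positions where it holds: {7} → 1.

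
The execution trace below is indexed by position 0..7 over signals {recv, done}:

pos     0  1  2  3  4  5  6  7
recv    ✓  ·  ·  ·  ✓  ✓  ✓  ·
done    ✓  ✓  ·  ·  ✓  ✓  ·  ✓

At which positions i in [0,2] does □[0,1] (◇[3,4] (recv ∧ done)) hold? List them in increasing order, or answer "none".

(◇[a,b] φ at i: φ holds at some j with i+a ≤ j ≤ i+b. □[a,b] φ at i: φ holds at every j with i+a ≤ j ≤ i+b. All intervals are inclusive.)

Evaluate at each i in [0,2]:
  i=0: ✓ (all of [0,1])
  i=1: ✓ (all of [1,2])
  i=2: ✗ (fails at j=3)

0, 1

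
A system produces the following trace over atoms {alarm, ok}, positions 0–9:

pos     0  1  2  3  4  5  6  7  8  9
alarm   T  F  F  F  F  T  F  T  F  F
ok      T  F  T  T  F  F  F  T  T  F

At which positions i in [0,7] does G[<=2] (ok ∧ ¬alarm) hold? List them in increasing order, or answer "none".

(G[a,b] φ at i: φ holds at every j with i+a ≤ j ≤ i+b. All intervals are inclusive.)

Evaluate at each i in [0,7]:
  i=0: ✗ (fails at j=0)
  i=1: ✗ (fails at j=1)
  i=2: ✗ (fails at j=4)
  i=3: ✗ (fails at j=4)
  i=4: ✗ (fails at j=4)
  i=5: ✗ (fails at j=5)
  i=6: ✗ (fails at j=6)
  i=7: ✗ (fails at j=7)

none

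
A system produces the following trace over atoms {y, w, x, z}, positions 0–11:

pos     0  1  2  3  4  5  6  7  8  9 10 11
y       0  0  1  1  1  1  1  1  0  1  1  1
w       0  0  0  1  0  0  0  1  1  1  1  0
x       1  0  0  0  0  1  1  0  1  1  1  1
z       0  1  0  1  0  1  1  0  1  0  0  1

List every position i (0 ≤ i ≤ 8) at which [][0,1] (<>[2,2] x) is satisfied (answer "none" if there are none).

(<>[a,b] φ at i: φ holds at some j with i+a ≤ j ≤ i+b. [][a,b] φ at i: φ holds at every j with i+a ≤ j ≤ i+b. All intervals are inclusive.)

Evaluate at each i in [0,8]:
  i=0: ✗ (fails at j=0)
  i=1: ✗ (fails at j=1)
  i=2: ✗ (fails at j=2)
  i=3: ✓ (all of [3,4])
  i=4: ✗ (fails at j=5)
  i=5: ✗ (fails at j=5)
  i=6: ✓ (all of [6,7])
  i=7: ✓ (all of [7,8])
  i=8: ✓ (all of [8,9])

3, 6, 7, 8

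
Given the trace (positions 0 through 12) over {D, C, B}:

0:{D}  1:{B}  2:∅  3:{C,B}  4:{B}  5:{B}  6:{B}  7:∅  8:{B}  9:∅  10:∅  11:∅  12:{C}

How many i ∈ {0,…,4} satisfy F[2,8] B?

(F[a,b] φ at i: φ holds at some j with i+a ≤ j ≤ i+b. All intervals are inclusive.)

Evaluate at each i in [0,4]:
  i=0: ✓ (witness j=3)
  i=1: ✓ (witness j=3)
  i=2: ✓ (witness j=4)
  i=3: ✓ (witness j=5)
  i=4: ✓ (witness j=6)
Positions where it holds: {0, 1, 2, 3, 4} → 5.

5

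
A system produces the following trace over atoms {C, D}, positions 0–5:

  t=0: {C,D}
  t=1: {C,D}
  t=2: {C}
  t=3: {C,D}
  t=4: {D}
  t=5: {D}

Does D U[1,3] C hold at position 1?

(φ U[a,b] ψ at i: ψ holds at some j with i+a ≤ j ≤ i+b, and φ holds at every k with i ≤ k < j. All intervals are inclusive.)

Need some j in [2,4] with C, and D at every k in [1,j-1].
  j=2: C holds; D holds at every k in [1,1] → satisfied.

Holds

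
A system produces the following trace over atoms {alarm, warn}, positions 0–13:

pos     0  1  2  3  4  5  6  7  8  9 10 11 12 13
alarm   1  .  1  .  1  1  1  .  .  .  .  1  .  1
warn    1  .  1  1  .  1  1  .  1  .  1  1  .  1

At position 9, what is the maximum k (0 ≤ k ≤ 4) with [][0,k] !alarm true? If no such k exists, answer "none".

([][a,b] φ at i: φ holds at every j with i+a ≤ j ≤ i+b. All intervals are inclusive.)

1

!alarm must hold from j=9 onward; find where it first fails.
  j=9: holds
  j=10: holds
  j=11: fails
Holds on [9,10], so largest k = 1.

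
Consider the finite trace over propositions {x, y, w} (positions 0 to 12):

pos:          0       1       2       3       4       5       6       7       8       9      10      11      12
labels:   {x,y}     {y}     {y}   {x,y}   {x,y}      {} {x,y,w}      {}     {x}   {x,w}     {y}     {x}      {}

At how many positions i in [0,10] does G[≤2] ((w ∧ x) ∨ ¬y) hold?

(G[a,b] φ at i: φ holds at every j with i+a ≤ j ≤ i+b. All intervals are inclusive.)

Evaluate at each i in [0,10]:
  i=0: ✗ (fails at j=0)
  i=1: ✗ (fails at j=1)
  i=2: ✗ (fails at j=2)
  i=3: ✗ (fails at j=3)
  i=4: ✗ (fails at j=4)
  i=5: ✓ (all of [5,7])
  i=6: ✓ (all of [6,8])
  i=7: ✓ (all of [7,9])
  i=8: ✗ (fails at j=10)
  i=9: ✗ (fails at j=10)
  i=10: ✗ (fails at j=10)
Positions where it holds: {5, 6, 7} → 3.

3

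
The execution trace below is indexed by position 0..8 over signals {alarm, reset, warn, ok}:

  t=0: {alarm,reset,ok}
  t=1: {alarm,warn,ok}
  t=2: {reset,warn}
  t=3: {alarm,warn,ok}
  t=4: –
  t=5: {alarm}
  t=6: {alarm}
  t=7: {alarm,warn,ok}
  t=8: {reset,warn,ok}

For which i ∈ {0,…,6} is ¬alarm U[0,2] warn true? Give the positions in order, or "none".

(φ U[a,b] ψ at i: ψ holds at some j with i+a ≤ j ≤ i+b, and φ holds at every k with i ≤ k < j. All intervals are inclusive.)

1, 2, 3

Evaluate at each i in [0,6]:
  i=0: ✗ (lhs fails at k=0 before rhs at j=1)
  i=1: ✓ (rhs at j=1)
  i=2: ✓ (rhs at j=2)
  i=3: ✓ (rhs at j=3)
  i=4: ✗ (no rhs in [4,6])
  i=5: ✗ (lhs fails at k=5 before rhs at j=7)
  i=6: ✗ (lhs fails at k=6 before rhs at j=7)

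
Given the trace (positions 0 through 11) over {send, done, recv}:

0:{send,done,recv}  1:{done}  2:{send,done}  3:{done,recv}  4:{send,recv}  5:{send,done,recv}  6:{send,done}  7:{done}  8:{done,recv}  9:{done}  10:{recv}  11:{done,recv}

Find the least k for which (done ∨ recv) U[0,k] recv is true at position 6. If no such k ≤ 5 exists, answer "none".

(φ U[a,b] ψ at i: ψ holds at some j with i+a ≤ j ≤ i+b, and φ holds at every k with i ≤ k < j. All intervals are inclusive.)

Need earliest j ≥ 6 with recv, and (done ∨ recv) at every k in [6,j-1].
  j=6: rhs fails.
  j=7: rhs fails.
  j=8: rhs holds; lhs holds on [6,7]. k = 2.

2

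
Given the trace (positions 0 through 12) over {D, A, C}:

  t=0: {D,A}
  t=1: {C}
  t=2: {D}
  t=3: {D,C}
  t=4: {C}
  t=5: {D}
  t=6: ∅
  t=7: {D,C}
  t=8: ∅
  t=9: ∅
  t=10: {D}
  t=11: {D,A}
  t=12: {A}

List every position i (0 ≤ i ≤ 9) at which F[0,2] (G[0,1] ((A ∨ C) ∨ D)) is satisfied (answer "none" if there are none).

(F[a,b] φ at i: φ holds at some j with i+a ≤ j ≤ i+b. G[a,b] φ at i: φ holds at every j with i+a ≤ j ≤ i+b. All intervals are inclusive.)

0, 1, 2, 3, 4, 8, 9

Evaluate at each i in [0,9]:
  i=0: ✓ (witness j=0)
  i=1: ✓ (witness j=1)
  i=2: ✓ (witness j=2)
  i=3: ✓ (witness j=3)
  i=4: ✓ (witness j=4)
  i=5: ✗ (none in [5,7])
  i=6: ✗ (none in [6,8])
  i=7: ✗ (none in [7,9])
  i=8: ✓ (witness j=10)
  i=9: ✓ (witness j=10)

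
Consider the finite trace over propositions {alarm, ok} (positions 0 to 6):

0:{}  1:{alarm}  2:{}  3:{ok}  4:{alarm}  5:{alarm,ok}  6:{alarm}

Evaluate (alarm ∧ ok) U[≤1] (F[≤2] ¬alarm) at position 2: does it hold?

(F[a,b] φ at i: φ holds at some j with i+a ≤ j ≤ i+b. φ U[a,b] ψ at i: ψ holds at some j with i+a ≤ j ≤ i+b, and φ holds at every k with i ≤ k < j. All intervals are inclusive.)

Need some j in [2,3] with F[≤2] ¬alarm, and (alarm ∧ ok) at every k in [2,j-1].
  j=2: F[≤2] ¬alarm holds; no prefix to check → satisfied.

Holds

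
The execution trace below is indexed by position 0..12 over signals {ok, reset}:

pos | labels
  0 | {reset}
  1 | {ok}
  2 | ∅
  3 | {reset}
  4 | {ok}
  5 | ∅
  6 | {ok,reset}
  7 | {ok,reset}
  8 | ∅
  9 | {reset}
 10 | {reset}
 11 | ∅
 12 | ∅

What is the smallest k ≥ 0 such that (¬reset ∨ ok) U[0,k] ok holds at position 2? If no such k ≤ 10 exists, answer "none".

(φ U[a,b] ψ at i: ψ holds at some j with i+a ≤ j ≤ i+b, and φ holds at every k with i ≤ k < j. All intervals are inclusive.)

none

Need earliest j ≥ 2 with ok, and (¬reset ∨ ok) at every k in [2,j-1].
  j=2: rhs fails.
  j=3: rhs fails.
  j=4: rhs holds but lhs fails at k=3.
  j=5: rhs fails.
  j=6: rhs holds but lhs fails at k=3.
  j=7: rhs holds but lhs fails at k=3.
  j=8: rhs fails.
  j=9: rhs fails.
  j=10: rhs fails.
  j=11: rhs fails.
  j=12: rhs fails.
No witness within the range → none.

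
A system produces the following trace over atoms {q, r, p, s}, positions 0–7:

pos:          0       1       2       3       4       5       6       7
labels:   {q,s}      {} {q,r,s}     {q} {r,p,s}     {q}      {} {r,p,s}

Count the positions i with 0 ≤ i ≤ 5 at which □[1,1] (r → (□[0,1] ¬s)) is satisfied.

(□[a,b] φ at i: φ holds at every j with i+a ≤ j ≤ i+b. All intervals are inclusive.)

4

Evaluate at each i in [0,5]:
  i=0: ✓ (all of [1,1])
  i=1: ✗ (fails at j=2)
  i=2: ✓ (all of [3,3])
  i=3: ✗ (fails at j=4)
  i=4: ✓ (all of [5,5])
  i=5: ✓ (all of [6,6])
Positions where it holds: {0, 2, 4, 5} → 4.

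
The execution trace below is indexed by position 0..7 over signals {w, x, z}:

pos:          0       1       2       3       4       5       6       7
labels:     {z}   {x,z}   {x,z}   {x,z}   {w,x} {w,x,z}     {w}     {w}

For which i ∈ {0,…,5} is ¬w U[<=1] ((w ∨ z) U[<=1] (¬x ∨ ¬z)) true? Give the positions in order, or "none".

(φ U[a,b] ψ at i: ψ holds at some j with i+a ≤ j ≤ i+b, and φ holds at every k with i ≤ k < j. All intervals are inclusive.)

Evaluate at each i in [0,5]:
  i=0: ✓ (rhs at j=0)
  i=1: ✗ (no rhs in [1,2])
  i=2: ✓ (rhs at j=3; lhs holds on [2,2])
  i=3: ✓ (rhs at j=3)
  i=4: ✓ (rhs at j=4)
  i=5: ✓ (rhs at j=5)

0, 2, 3, 4, 5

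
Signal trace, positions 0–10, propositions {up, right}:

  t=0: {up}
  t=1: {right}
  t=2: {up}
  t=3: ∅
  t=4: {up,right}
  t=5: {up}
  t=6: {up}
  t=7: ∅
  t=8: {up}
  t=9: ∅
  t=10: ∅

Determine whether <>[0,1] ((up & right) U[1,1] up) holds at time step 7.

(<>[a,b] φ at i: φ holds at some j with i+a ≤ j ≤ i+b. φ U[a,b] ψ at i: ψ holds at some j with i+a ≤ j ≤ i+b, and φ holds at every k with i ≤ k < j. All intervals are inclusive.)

Check ((up & right) U[1,1] up) at each j in [7,8]:
  j=7: fails
  j=8: fails
No position in the window satisfies it → formula fails.

Does not hold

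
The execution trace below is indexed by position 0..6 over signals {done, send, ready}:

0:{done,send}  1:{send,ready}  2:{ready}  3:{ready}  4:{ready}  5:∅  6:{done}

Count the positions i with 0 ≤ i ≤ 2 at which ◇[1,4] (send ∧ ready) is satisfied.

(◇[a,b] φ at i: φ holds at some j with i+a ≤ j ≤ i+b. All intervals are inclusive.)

Evaluate at each i in [0,2]:
  i=0: ✓ (witness j=1)
  i=1: ✗ (none in [2,5])
  i=2: ✗ (none in [3,6])
Positions where it holds: {0} → 1.

1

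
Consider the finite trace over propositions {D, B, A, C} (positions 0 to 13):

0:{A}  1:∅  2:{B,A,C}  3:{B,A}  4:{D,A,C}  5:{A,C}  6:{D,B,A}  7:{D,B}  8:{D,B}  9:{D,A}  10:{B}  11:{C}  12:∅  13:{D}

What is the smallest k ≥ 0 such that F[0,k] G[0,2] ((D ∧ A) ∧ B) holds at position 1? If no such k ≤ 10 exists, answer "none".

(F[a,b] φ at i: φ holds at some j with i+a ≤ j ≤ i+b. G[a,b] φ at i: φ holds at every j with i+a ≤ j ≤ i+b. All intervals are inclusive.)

Scan j = 1,2,… for G[0,2] ((D ∧ A) ∧ B):
  j=1: fails
  j=2: fails
  j=3: fails
  j=4: fails
  j=5: fails
  j=6: fails
  j=7: fails
  j=8: fails
  j=9: fails
  j=10: fails
  j=11: fails
No j in [1,11] satisfies it → none.

none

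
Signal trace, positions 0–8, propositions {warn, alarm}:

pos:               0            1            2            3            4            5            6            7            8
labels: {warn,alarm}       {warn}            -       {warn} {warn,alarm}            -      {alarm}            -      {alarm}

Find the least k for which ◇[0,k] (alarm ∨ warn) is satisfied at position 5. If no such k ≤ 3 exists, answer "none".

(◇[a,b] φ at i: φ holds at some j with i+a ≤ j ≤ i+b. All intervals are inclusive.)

Scan j = 5,6,… for (alarm ∨ warn):
  j=5: fails
  j=6: holds
First hit at j=6, so smallest k = 6-5 = 1.

1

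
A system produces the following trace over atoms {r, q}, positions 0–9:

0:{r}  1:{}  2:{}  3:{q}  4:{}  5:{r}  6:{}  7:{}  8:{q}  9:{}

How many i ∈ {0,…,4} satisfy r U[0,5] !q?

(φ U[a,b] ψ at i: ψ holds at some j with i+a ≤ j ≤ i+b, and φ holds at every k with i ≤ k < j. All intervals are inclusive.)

4

Evaluate at each i in [0,4]:
  i=0: ✓ (rhs at j=0)
  i=1: ✓ (rhs at j=1)
  i=2: ✓ (rhs at j=2)
  i=3: ✗ (lhs fails at k=3 before rhs at j=4)
  i=4: ✓ (rhs at j=4)
Positions where it holds: {0, 1, 2, 4} → 4.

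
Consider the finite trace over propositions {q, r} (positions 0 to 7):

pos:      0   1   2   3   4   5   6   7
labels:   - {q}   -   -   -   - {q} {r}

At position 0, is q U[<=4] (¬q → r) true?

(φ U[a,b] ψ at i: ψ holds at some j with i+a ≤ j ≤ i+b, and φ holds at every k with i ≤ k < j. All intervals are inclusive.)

Does not hold

Need some j in [0,4] with (¬q → r), and q at every k in [0,j-1].
  j=0: (¬q → r) false.
  j=1: (¬q → r) holds, but q fails at k=0 → not this j.
  j=2: (¬q → r) false.
  j=3: (¬q → r) false.
  j=4: (¬q → r) false.
No j in the window works → until fails.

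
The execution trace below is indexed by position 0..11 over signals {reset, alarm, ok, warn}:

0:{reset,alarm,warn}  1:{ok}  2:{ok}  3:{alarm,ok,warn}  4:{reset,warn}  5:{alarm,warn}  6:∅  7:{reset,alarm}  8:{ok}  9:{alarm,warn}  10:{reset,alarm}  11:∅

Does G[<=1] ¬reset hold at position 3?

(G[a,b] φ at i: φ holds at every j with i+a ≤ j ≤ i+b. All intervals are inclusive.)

Check ¬reset at every j in [3,4]:
  j=3: true
  j=4: false
Fails at j=4 → formula fails.

False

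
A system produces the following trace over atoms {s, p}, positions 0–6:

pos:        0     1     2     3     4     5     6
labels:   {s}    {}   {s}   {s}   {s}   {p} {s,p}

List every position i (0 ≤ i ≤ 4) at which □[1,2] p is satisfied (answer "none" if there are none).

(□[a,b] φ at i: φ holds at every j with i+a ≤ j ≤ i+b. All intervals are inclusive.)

Evaluate at each i in [0,4]:
  i=0: ✗ (fails at j=1)
  i=1: ✗ (fails at j=2)
  i=2: ✗ (fails at j=3)
  i=3: ✗ (fails at j=4)
  i=4: ✓ (all of [5,6])

4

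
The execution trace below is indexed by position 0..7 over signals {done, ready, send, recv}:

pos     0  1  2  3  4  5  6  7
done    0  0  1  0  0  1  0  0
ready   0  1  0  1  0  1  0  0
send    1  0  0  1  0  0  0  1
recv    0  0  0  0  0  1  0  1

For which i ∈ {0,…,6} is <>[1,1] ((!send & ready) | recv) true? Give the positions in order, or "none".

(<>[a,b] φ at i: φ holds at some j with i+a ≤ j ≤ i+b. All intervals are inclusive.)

Evaluate at each i in [0,6]:
  i=0: ✓ (witness j=1)
  i=1: ✗ (none in [2,2])
  i=2: ✗ (none in [3,3])
  i=3: ✗ (none in [4,4])
  i=4: ✓ (witness j=5)
  i=5: ✗ (none in [6,6])
  i=6: ✓ (witness j=7)

0, 4, 6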